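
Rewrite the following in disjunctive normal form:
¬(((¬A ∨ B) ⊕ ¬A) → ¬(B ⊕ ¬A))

B ∧ A

¬(((¬A ∨ B) ⊕ ¬A) → ¬(B ⊕ ¬A))
⇔ ¬(¬((¬A ∨ B) ⊕ ¬A) ∨ ¬(B ⊕ ¬A))   (eliminate →)
⇔ ¬(¬(((¬A ∨ B) ∧ ¬¬A) ∨ (¬(¬A ∨ B) ∧ ¬A)) ∨ ¬(B ⊕ ¬A))   (expand ⊕)
⇔ ¬(¬(((¬A ∨ B) ∧ ¬¬A) ∨ (¬(¬A ∨ B) ∧ ¬A)) ∨ ¬((B ∧ ¬¬A) ∨ (¬B ∧ ¬A)))   (expand ⊕)
⇔ ¬¬(((¬A ∨ B) ∧ ¬¬A) ∨ (¬(¬A ∨ B) ∧ ¬A)) ∧ ¬¬((B ∧ ¬¬A) ∨ (¬B ∧ ¬A))   (De Morgan)
⇔ (((¬A ∨ B) ∧ ¬¬A) ∨ (¬(¬A ∨ B) ∧ ¬A)) ∧ ¬¬((B ∧ ¬¬A) ∨ (¬B ∧ ¬A))   (double negation)
⇔ (((¬A ∨ B) ∧ A) ∨ (¬(¬A ∨ B) ∧ ¬A)) ∧ ¬¬((B ∧ ¬¬A) ∨ (¬B ∧ ¬A))   (double negation)
⇔ (((¬A ∨ B) ∧ A) ∨ (¬¬A ∧ ¬B ∧ ¬A)) ∧ ¬¬((B ∧ ¬¬A) ∨ (¬B ∧ ¬A))   (De Morgan)
⇔ (((¬A ∨ B) ∧ A) ∨ (A ∧ ¬B ∧ ¬A)) ∧ ¬¬((B ∧ ¬¬A) ∨ (¬B ∧ ¬A))   (double negation)
⇔ (((¬A ∨ B) ∧ A) ∨ (A ∧ ¬B ∧ ¬A)) ∧ ((B ∧ ¬¬A) ∨ (¬B ∧ ¬A))   (double negation)
⇔ (((¬A ∨ B) ∧ A) ∨ (A ∧ ¬B ∧ ¬A)) ∧ ((B ∧ A) ∨ (¬B ∧ ¬A))   (double negation)
⇔ (¬A ∧ A ∧ B ∧ A) ∨ (¬A ∧ A ∧ ¬B ∧ ¬A) ∨ (B ∧ A ∧ B ∧ A) ∨ (B ∧ A ∧ ¬B ∧ ¬A) ∨ (A ∧ ¬B ∧ ¬A ∧ B ∧ A) ∨ (A ∧ ¬B ∧ ¬A ∧ ¬B ∧ ¬A)   (distribute ∧ over ∨)
⇔ B ∧ A   (simplify)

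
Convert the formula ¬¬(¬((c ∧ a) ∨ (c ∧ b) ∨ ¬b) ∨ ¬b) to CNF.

¬¬(¬((c ∧ a) ∨ (c ∧ b) ∨ ¬b) ∨ ¬b)
≡ ¬((c ∧ a) ∨ (c ∧ b) ∨ ¬b) ∨ ¬b   [double negation]
≡ (¬(c ∧ a) ∧ ¬(c ∧ b) ∧ ¬¬b) ∨ ¬b   [De Morgan]
≡ ((¬c ∨ ¬a) ∧ ¬(c ∧ b) ∧ ¬¬b) ∨ ¬b   [De Morgan]
≡ ((¬c ∨ ¬a) ∧ (¬c ∨ ¬b) ∧ ¬¬b) ∨ ¬b   [De Morgan]
≡ ((¬c ∨ ¬a) ∧ (¬c ∨ ¬b) ∧ b) ∨ ¬b   [double negation]
≡ (¬c ∨ ¬a ∨ ¬b) ∧ (¬c ∨ ¬b ∨ ¬b) ∧ (b ∨ ¬b)   [distribute ∨ over ∧]
≡ ¬c ∨ ¬b   [simplify]

¬c ∨ ¬b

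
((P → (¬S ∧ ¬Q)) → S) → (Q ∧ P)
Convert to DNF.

((P → (¬S ∧ ¬Q)) → S) → (Q ∧ P)
≡ ¬((P → (¬S ∧ ¬Q)) → S) ∨ (Q ∧ P)   [eliminate →]
≡ ¬(¬(P → (¬S ∧ ¬Q)) ∨ S) ∨ (Q ∧ P)   [eliminate →]
≡ ¬(¬(¬P ∨ (¬S ∧ ¬Q)) ∨ S) ∨ (Q ∧ P)   [eliminate →]
≡ (¬¬(¬P ∨ (¬S ∧ ¬Q)) ∧ ¬S) ∨ (Q ∧ P)   [De Morgan]
≡ ((¬P ∨ (¬S ∧ ¬Q)) ∧ ¬S) ∨ (Q ∧ P)   [double negation]
≡ (¬P ∧ ¬S) ∨ (¬S ∧ ¬Q ∧ ¬S) ∨ (Q ∧ P)   [distribute ∧ over ∨]
≡ (¬P ∧ ¬S) ∨ (¬S ∧ ¬Q) ∨ (Q ∧ P)   [simplify]

(¬P ∧ ¬S) ∨ (¬S ∧ ¬Q) ∨ (Q ∧ P)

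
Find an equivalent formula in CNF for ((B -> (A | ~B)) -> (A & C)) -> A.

((B -> (A | ~B)) -> (A & C)) -> A
⇔ ~((B -> (A | ~B)) -> (A & C)) | A   — eliminate ->
⇔ ~(~(B -> (A | ~B)) | (A & C)) | A   — eliminate ->
⇔ ~(~(~B | A | ~B) | (A & C)) | A   — eliminate ->
⇔ (~~(~B | A | ~B) & ~(A & C)) | A   — De Morgan
⇔ ((~B | A | ~B) & ~(A & C)) | A   — double negation
⇔ ((~B | A | ~B) & (~A | ~C)) | A   — De Morgan
⇔ (~B | A | ~B | A) & (~A | ~C | A)   — distribute | over &
⇔ ~B | A   — simplify

~B | A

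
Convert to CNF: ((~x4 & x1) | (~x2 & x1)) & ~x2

((~x4 & x1) | (~x2 & x1)) & ~x2
≡ (~x4 | ~x2) & (~x4 | x1) & (x1 | ~x2) & (x1 | x1) & ~x2   (distribute | over &)
≡ x1 & ~x2   (simplify)

x1 & ~x2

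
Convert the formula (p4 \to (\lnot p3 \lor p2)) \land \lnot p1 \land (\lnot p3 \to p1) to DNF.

(p4 \to (\lnot p3 \lor p2)) \land \lnot p1 \land (\lnot p3 \to p1)
⇔ (\lnot p4 \lor \lnot p3 \lor p2) \land \lnot p1 \land (\lnot p3 \to p1)   [eliminate \to]
⇔ (\lnot p4 \lor \lnot p3 \lor p2) \land \lnot p1 \land (\lnot \lnot p3 \lor p1)   [eliminate \to]
⇔ (\lnot p4 \lor \lnot p3 \lor p2) \land \lnot p1 \land (p3 \lor p1)   [double negation]
⇔ (\lnot p4 \land \lnot p1 \land p3) \lor (\lnot p4 \land \lnot p1 \land p1) \lor (\lnot p3 \land \lnot p1 \land p3) \lor (\lnot p3 \land \lnot p1 \land p1) \lor (p2 \land \lnot p1 \land p3) \lor (p2 \land \lnot p1 \land p1)   [distribute \land over \lor]
⇔ (\lnot p4 \land \lnot p1 \land p3) \lor (p2 \land \lnot p1 \land p3)   [simplify]

(\lnot p4 \land \lnot p1 \land p3) \lor (p2 \land \lnot p1 \land p3)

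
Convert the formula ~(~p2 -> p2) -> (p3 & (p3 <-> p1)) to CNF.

(p2 | p3) & (p2 | ~p3 | p1)

~(~p2 -> p2) -> (p3 & (p3 <-> p1))
≡ ~~(~p2 -> p2) | (p3 & (p3 <-> p1))
≡ ~~(~~p2 | p2) | (p3 & (p3 <-> p1))
≡ ~~(~~p2 | p2) | (p3 & (p3 -> p1) & (p1 -> p3))
≡ ~~(~~p2 | p2) | (p3 & (~p3 | p1) & (p1 -> p3))
≡ ~~(~~p2 | p2) | (p3 & (~p3 | p1) & (~p1 | p3))
≡ ~~p2 | p2 | (p3 & (~p3 | p1) & (~p1 | p3))
≡ p2 | p2 | (p3 & (~p3 | p1) & (~p1 | p3))
≡ (p2 | p2 | p3) & (p2 | p2 | ~p3 | p1) & (p2 | p2 | ~p1 | p3)
≡ (p2 | p3) & (p2 | ~p3 | p1)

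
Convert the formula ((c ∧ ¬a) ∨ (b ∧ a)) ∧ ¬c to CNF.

(c ∨ b) ∧ (c ∨ a) ∧ (¬a ∨ b) ∧ ¬c

((c ∧ ¬a) ∨ (b ∧ a)) ∧ ¬c
≡ (c ∨ b) ∧ (c ∨ a) ∧ (¬a ∨ b) ∧ (¬a ∨ a) ∧ ¬c   [distribute ∨ over ∧]
≡ (c ∨ b) ∧ (c ∨ a) ∧ (¬a ∨ b) ∧ ¬c   [simplify]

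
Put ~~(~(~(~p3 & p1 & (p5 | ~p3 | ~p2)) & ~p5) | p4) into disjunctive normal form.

~~(~(~(~p3 & p1 & (p5 | ~p3 | ~p2)) & ~p5) | p4)
= ~(~(~p3 & p1 & (p5 | ~p3 | ~p2)) & ~p5) | p4   — double negation
= ~~(~p3 & p1 & (p5 | ~p3 | ~p2)) | ~~p5 | p4   — De Morgan
= (~p3 & p1 & (p5 | ~p3 | ~p2)) | ~~p5 | p4   — double negation
= (~p3 & p1 & (p5 | ~p3 | ~p2)) | p5 | p4   — double negation
= (~p3 & p1 & p5) | (~p3 & p1 & ~p3) | (~p3 & p1 & ~p2) | p5 | p4   — distribute & over |
= (~p3 & p1) | p5 | p4   — simplify

(~p3 & p1) | p5 | p4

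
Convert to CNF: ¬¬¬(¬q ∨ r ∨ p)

q ∧ ¬r ∧ ¬p

¬¬¬(¬q ∨ r ∨ p)
= ¬(¬q ∨ r ∨ p)
= ¬¬q ∧ ¬r ∧ ¬p
= q ∧ ¬r ∧ ¬p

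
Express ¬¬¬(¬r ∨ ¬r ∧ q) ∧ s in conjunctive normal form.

r ∧ s

¬¬¬(¬r ∨ ¬r ∧ q) ∧ s
= ¬(¬r ∨ ¬r ∧ q) ∧ s
= ¬¬r ∧ ¬(¬r ∧ q) ∧ s
= r ∧ ¬(¬r ∧ q) ∧ s
= r ∧ (¬¬r ∨ ¬q) ∧ s
= r ∧ (r ∨ ¬q) ∧ s
= r ∧ s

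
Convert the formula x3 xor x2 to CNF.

(x3 | x2) & (~x3 | ~x2)

x3 xor x2
≡ (x3 | x2) & ~(x3 & x2)   — expand xor
≡ (x3 | x2) & (~x3 | ~x2)   — De Morgan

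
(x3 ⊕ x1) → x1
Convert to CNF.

(x3 ⊕ x1) → x1
≡ ¬(x3 ⊕ x1) ∨ x1   [eliminate →]
≡ ¬((x3 ∨ x1) ∧ ¬(x3 ∧ x1)) ∨ x1   [expand ⊕]
≡ ¬(x3 ∨ x1) ∨ ¬¬(x3 ∧ x1) ∨ x1   [De Morgan]
≡ (¬x3 ∧ ¬x1) ∨ ¬¬(x3 ∧ x1) ∨ x1   [De Morgan]
≡ (¬x3 ∧ ¬x1) ∨ (x3 ∧ x1) ∨ x1   [double negation]
≡ (¬x3 ∨ x3 ∨ x1) ∧ (¬x3 ∨ x1 ∨ x1) ∧ (¬x1 ∨ x3 ∨ x1) ∧ (¬x1 ∨ x1 ∨ x1)   [distribute ∨ over ∧]
≡ ¬x3 ∨ x1   [simplify]

¬x3 ∨ x1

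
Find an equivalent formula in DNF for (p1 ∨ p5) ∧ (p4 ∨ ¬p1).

(p1 ∧ p4) ∨ (p5 ∧ p4) ∨ (p5 ∧ ¬p1)

(p1 ∨ p5) ∧ (p4 ∨ ¬p1)
= (p1 ∧ p4) ∨ (p1 ∧ ¬p1) ∨ (p5 ∧ p4) ∨ (p5 ∧ ¬p1)   [distribute ∧ over ∨]
= (p1 ∧ p4) ∨ (p5 ∧ p4) ∨ (p5 ∧ ¬p1)   [simplify]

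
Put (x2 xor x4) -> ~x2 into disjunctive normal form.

(x2 xor x4) -> ~x2
= ~(x2 xor x4) | ~x2   (eliminate ->)
= ~((x2 & ~x4) | (~x2 & x4)) | ~x2   (expand xor)
= (~(x2 & ~x4) & ~(~x2 & x4)) | ~x2   (De Morgan)
= ((~x2 | ~~x4) & ~(~x2 & x4)) | ~x2   (De Morgan)
= ((~x2 | x4) & ~(~x2 & x4)) | ~x2   (double negation)
= ((~x2 | x4) & (~~x2 | ~x4)) | ~x2   (De Morgan)
= ((~x2 | x4) & (x2 | ~x4)) | ~x2   (double negation)
= (~x2 & x2) | (~x2 & ~x4) | (x4 & x2) | (x4 & ~x4) | ~x2   (distribute & over |)
= (x4 & x2) | ~x2   (simplify)

(x4 & x2) | ~x2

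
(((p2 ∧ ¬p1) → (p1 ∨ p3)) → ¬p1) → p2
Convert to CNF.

(((p2 ∧ ¬p1) → (p1 ∨ p3)) → ¬p1) → p2
≡ ¬(((p2 ∧ ¬p1) → (p1 ∨ p3)) → ¬p1) ∨ p2   — eliminate →
≡ ¬(¬((p2 ∧ ¬p1) → (p1 ∨ p3)) ∨ ¬p1) ∨ p2   — eliminate →
≡ ¬(¬(¬(p2 ∧ ¬p1) ∨ p1 ∨ p3) ∨ ¬p1) ∨ p2   — eliminate →
≡ (¬¬(¬(p2 ∧ ¬p1) ∨ p1 ∨ p3) ∧ ¬¬p1) ∨ p2   — De Morgan
≡ ((¬(p2 ∧ ¬p1) ∨ p1 ∨ p3) ∧ ¬¬p1) ∨ p2   — double negation
≡ ((¬p2 ∨ ¬¬p1 ∨ p1 ∨ p3) ∧ ¬¬p1) ∨ p2   — De Morgan
≡ ((¬p2 ∨ p1 ∨ p1 ∨ p3) ∧ ¬¬p1) ∨ p2   — double negation
≡ ((¬p2 ∨ p1 ∨ p1 ∨ p3) ∧ p1) ∨ p2   — double negation
≡ (¬p2 ∨ p1 ∨ p1 ∨ p3 ∨ p2) ∧ (p1 ∨ p2)   — distribute ∨ over ∧
≡ p1 ∨ p2   — simplify

p1 ∨ p2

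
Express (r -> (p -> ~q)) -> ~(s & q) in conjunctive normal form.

(r | ~s | ~q) & (p | ~s | ~q)

(r -> (p -> ~q)) -> ~(s & q)
≡ ~(r -> (p -> ~q)) | ~(s & q)   (eliminate ->)
≡ ~(~r | (p -> ~q)) | ~(s & q)   (eliminate ->)
≡ ~(~r | ~p | ~q) | ~(s & q)   (eliminate ->)
≡ (~~r & ~~p & ~~q) | ~(s & q)   (De Morgan)
≡ (r & ~~p & ~~q) | ~(s & q)   (double negation)
≡ (r & p & ~~q) | ~(s & q)   (double negation)
≡ (r & p & q) | ~(s & q)   (double negation)
≡ (r & p & q) | ~s | ~q   (De Morgan)
≡ (r | ~s | ~q) & (p | ~s | ~q) & (q | ~s | ~q)   (distribute | over &)
≡ (r | ~s | ~q) & (p | ~s | ~q)   (simplify)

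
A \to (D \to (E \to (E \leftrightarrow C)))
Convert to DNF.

\lnot A \lor \lnot D \lor \lnot E \lor C \land E

A \to (D \to (E \to (E \leftrightarrow C)))
= \lnot A \lor (D \to (E \to (E \leftrightarrow C)))   [eliminate \to]
= \lnot A \lor \lnot D \lor (E \to (E \leftrightarrow C))   [eliminate \to]
= \lnot A \lor \lnot D \lor \lnot E \lor (E \leftrightarrow C)   [eliminate \to]
= \lnot A \lor \lnot D \lor \lnot E \lor (E \to C) \land (C \to E)   [eliminate \leftrightarrow]
= \lnot A \lor \lnot D \lor \lnot E \lor (\lnot E \lor C) \land (C \to E)   [eliminate \to]
= \lnot A \lor \lnot D \lor \lnot E \lor (\lnot E \lor C) \land (\lnot C \lor E)   [eliminate \to]
= \lnot A \lor \lnot D \lor \lnot E \lor \lnot E \land \lnot C \lor \lnot E \land E \lor C \land \lnot C \lor C \land E   [distribute \land over \lor]
= \lnot A \lor \lnot D \lor \lnot E \lor C \land E   [simplify]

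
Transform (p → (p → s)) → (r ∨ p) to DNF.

r ∨ p

(p → (p → s)) → (r ∨ p)
⇔ ¬(p → (p → s)) ∨ r ∨ p   — eliminate →
⇔ ¬(¬p ∨ (p → s)) ∨ r ∨ p   — eliminate →
⇔ ¬(¬p ∨ ¬p ∨ s) ∨ r ∨ p   — eliminate →
⇔ (¬¬p ∧ ¬¬p ∧ ¬s) ∨ r ∨ p   — De Morgan
⇔ (p ∧ ¬¬p ∧ ¬s) ∨ r ∨ p   — double negation
⇔ (p ∧ p ∧ ¬s) ∨ r ∨ p   — double negation
⇔ r ∨ p   — simplify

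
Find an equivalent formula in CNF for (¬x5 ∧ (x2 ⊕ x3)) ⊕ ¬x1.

(¬x5 ∧ (x2 ⊕ x3)) ⊕ ¬x1
≡ ((¬x5 ∧ (x2 ⊕ x3)) ∨ ¬x1) ∧ ¬(¬x5 ∧ (x2 ⊕ x3) ∧ ¬x1)   — expand ⊕
≡ ((¬x5 ∧ (x2 ∨ x3) ∧ ¬(x2 ∧ x3)) ∨ ¬x1) ∧ ¬(¬x5 ∧ (x2 ⊕ x3) ∧ ¬x1)   — expand ⊕
≡ ((¬x5 ∧ (x2 ∨ x3) ∧ ¬(x2 ∧ x3)) ∨ ¬x1) ∧ ¬(¬x5 ∧ (x2 ∨ x3) ∧ ¬(x2 ∧ x3) ∧ ¬x1)   — expand ⊕
≡ ((¬x5 ∧ (x2 ∨ x3) ∧ (¬x2 ∨ ¬x3)) ∨ ¬x1) ∧ ¬(¬x5 ∧ (x2 ∨ x3) ∧ ¬(x2 ∧ x3) ∧ ¬x1)   — De Morgan
≡ ((¬x5 ∧ (x2 ∨ x3) ∧ (¬x2 ∨ ¬x3)) ∨ ¬x1) ∧ (¬¬x5 ∨ ¬(x2 ∨ x3) ∨ ¬¬(x2 ∧ x3) ∨ ¬¬x1)   — De Morgan
≡ ((¬x5 ∧ (x2 ∨ x3) ∧ (¬x2 ∨ ¬x3)) ∨ ¬x1) ∧ (x5 ∨ ¬(x2 ∨ x3) ∨ ¬¬(x2 ∧ x3) ∨ ¬¬x1)   — double negation
≡ ((¬x5 ∧ (x2 ∨ x3) ∧ (¬x2 ∨ ¬x3)) ∨ ¬x1) ∧ (x5 ∨ (¬x2 ∧ ¬x3) ∨ ¬¬(x2 ∧ x3) ∨ ¬¬x1)   — De Morgan
≡ ((¬x5 ∧ (x2 ∨ x3) ∧ (¬x2 ∨ ¬x3)) ∨ ¬x1) ∧ (x5 ∨ (¬x2 ∧ ¬x3) ∨ (x2 ∧ x3) ∨ ¬¬x1)   — double negation
≡ ((¬x5 ∧ (x2 ∨ x3) ∧ (¬x2 ∨ ¬x3)) ∨ ¬x1) ∧ (x5 ∨ (¬x2 ∧ ¬x3) ∨ (x2 ∧ x3) ∨ x1)   — double negation
≡ (¬x5 ∨ ¬x1) ∧ (x2 ∨ x3 ∨ ¬x1) ∧ (¬x2 ∨ ¬x3 ∨ ¬x1) ∧ (x5 ∨ ¬x2 ∨ x2 ∨ x1) ∧ (x5 ∨ ¬x2 ∨ x3 ∨ x1) ∧ (x5 ∨ ¬x3 ∨ x2 ∨ x1) ∧ (x5 ∨ ¬x3 ∨ x3 ∨ x1)   — distribute ∨ over ∧
≡ (¬x5 ∨ ¬x1) ∧ (x2 ∨ x3 ∨ ¬x1) ∧ (¬x2 ∨ ¬x3 ∨ ¬x1) ∧ (x5 ∨ ¬x2 ∨ x3 ∨ x1) ∧ (x5 ∨ ¬x3 ∨ x2 ∨ x1)   — simplify

(¬x5 ∨ ¬x1) ∧ (x2 ∨ x3 ∨ ¬x1) ∧ (¬x2 ∨ ¬x3 ∨ ¬x1) ∧ (x5 ∨ ¬x2 ∨ x3 ∨ x1) ∧ (x5 ∨ ¬x3 ∨ x2 ∨ x1)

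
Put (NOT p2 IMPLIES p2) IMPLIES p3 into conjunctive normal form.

(NOT p2 IMPLIES p2) IMPLIES p3
≡ NOT (NOT p2 IMPLIES p2) OR p3   (eliminate IMPLIES)
≡ NOT (NOT NOT p2 OR p2) OR p3   (eliminate IMPLIES)
≡ (NOT NOT NOT p2 AND NOT p2) OR p3   (De Morgan)
≡ (NOT p2 AND NOT p2) OR p3   (double negation)
≡ (NOT p2 OR p3) AND (NOT p2 OR p3)   (distribute OR over AND)
≡ NOT p2 OR p3   (simplify)

NOT p2 OR p3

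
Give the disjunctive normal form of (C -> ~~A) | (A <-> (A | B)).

(C -> ~~A) | (A <-> (A | B))
≡ ~C | ~~A | (A <-> (A | B))   (eliminate ->)
≡ ~C | ~~A | ((A -> (A | B)) & ((A | B) -> A))   (eliminate <->)
≡ ~C | ~~A | ((~A | A | B) & ((A | B) -> A))   (eliminate ->)
≡ ~C | ~~A | ((~A | A | B) & (~(A | B) | A))   (eliminate ->)
≡ ~C | A | ((~A | A | B) & (~(A | B) | A))   (double negation)
≡ ~C | A | ((~A | A | B) & ((~A & ~B) | A))   (De Morgan)
≡ ~C | A | (~A & ~A & ~B) | (~A & A) | (A & ~A & ~B) | (A & A) | (B & ~A & ~B) | (B & A)   (distribute & over |)
≡ ~C | A | (~A & ~B)   (simplify)

~C | A | (~A & ~B)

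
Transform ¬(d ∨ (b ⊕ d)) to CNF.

¬(d ∨ (b ⊕ d))
≡ ¬(d ∨ ((b ∨ d) ∧ ¬(b ∧ d)))   [expand ⊕]
≡ ¬d ∧ ¬((b ∨ d) ∧ ¬(b ∧ d))   [De Morgan]
≡ ¬d ∧ (¬(b ∨ d) ∨ ¬¬(b ∧ d))   [De Morgan]
≡ ¬d ∧ ((¬b ∧ ¬d) ∨ ¬¬(b ∧ d))   [De Morgan]
≡ ¬d ∧ ((¬b ∧ ¬d) ∨ (b ∧ d))   [double negation]
≡ ¬d ∧ (¬b ∨ b) ∧ (¬b ∨ d) ∧ (¬d ∨ b) ∧ (¬d ∨ d)   [distribute ∨ over ∧]
≡ ¬d ∧ (¬b ∨ d)   [simplify]

¬d ∧ (¬b ∨ d)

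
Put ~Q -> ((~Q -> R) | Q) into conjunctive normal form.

Q | R

~Q -> ((~Q -> R) | Q)
≡ ~~Q | (~Q -> R) | Q
≡ ~~Q | ~~Q | R | Q
≡ Q | ~~Q | R | Q
≡ Q | Q | R | Q
≡ Q | R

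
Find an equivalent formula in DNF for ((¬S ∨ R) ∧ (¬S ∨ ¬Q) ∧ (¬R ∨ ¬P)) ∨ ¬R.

(¬S ∧ ¬P) ∨ (R ∧ ¬Q ∧ ¬P) ∨ ¬R

((¬S ∨ R) ∧ (¬S ∨ ¬Q) ∧ (¬R ∨ ¬P)) ∨ ¬R
= (¬S ∧ ¬S ∧ ¬R) ∨ (¬S ∧ ¬S ∧ ¬P) ∨ (¬S ∧ ¬Q ∧ ¬R) ∨ (¬S ∧ ¬Q ∧ ¬P) ∨ (R ∧ ¬S ∧ ¬R) ∨ (R ∧ ¬S ∧ ¬P) ∨ (R ∧ ¬Q ∧ ¬R) ∨ (R ∧ ¬Q ∧ ¬P) ∨ ¬R
= (¬S ∧ ¬P) ∨ (R ∧ ¬Q ∧ ¬P) ∨ ¬R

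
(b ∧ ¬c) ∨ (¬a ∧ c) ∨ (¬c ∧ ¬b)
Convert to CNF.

(b ∧ ¬c) ∨ (¬a ∧ c) ∨ (¬c ∧ ¬b)
≡ (b ∨ ¬a ∨ ¬c) ∧ (b ∨ ¬a ∨ ¬b) ∧ (b ∨ c ∨ ¬c) ∧ (b ∨ c ∨ ¬b) ∧ (¬c ∨ ¬a ∨ ¬c) ∧ (¬c ∨ ¬a ∨ ¬b) ∧ (¬c ∨ c ∨ ¬c) ∧ (¬c ∨ c ∨ ¬b)   — distribute ∨ over ∧
≡ ¬c ∨ ¬a   — simplify

¬c ∨ ¬a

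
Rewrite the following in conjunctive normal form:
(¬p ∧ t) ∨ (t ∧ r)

(¬p ∧ t) ∨ (t ∧ r)
⇔ (¬p ∨ t) ∧ (¬p ∨ r) ∧ (t ∨ t) ∧ (t ∨ r)   [distribute ∨ over ∧]
⇔ (¬p ∨ r) ∧ t   [simplify]

(¬p ∨ r) ∧ t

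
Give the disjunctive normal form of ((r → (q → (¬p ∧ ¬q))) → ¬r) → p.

(¬q ∧ r) ∨ p

((r → (q → (¬p ∧ ¬q))) → ¬r) → p
⇔ ¬((r → (q → (¬p ∧ ¬q))) → ¬r) ∨ p   [eliminate →]
⇔ ¬(¬(r → (q → (¬p ∧ ¬q))) ∨ ¬r) ∨ p   [eliminate →]
⇔ ¬(¬(¬r ∨ (q → (¬p ∧ ¬q))) ∨ ¬r) ∨ p   [eliminate →]
⇔ ¬(¬(¬r ∨ ¬q ∨ (¬p ∧ ¬q)) ∨ ¬r) ∨ p   [eliminate →]
⇔ (¬¬(¬r ∨ ¬q ∨ (¬p ∧ ¬q)) ∧ ¬¬r) ∨ p   [De Morgan]
⇔ ((¬r ∨ ¬q ∨ (¬p ∧ ¬q)) ∧ ¬¬r) ∨ p   [double negation]
⇔ ((¬r ∨ ¬q ∨ (¬p ∧ ¬q)) ∧ r) ∨ p   [double negation]
⇔ (¬r ∧ r) ∨ (¬q ∧ r) ∨ (¬p ∧ ¬q ∧ r) ∨ p   [distribute ∧ over ∨]
⇔ (¬q ∧ r) ∨ p   [simplify]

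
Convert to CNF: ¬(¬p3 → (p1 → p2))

¬(¬p3 → (p1 → p2))
≡ ¬(¬¬p3 ∨ (p1 → p2))   — eliminate →
≡ ¬(¬¬p3 ∨ ¬p1 ∨ p2)   — eliminate →
≡ ¬¬¬p3 ∧ ¬¬p1 ∧ ¬p2   — De Morgan
≡ ¬p3 ∧ ¬¬p1 ∧ ¬p2   — double negation
≡ ¬p3 ∧ p1 ∧ ¬p2   — double negation

¬p3 ∧ p1 ∧ ¬p2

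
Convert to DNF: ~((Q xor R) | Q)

~Q & ~R

~((Q xor R) | Q)
≡ ~((Q & ~R) | (~Q & R) | Q)   (expand xor)
≡ ~(Q & ~R) & ~(~Q & R) & ~Q   (De Morgan)
≡ (~Q | ~~R) & ~(~Q & R) & ~Q   (De Morgan)
≡ (~Q | R) & ~(~Q & R) & ~Q   (double negation)
≡ (~Q | R) & (~~Q | ~R) & ~Q   (De Morgan)
≡ (~Q | R) & (Q | ~R) & ~Q   (double negation)
≡ (~Q & Q & ~Q) | (~Q & ~R & ~Q) | (R & Q & ~Q) | (R & ~R & ~Q)   (distribute & over |)
≡ ~Q & ~R   (simplify)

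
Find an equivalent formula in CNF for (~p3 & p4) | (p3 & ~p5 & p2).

(~p3 & p4) | (p3 & ~p5 & p2)
≡ (~p3 | p3) & (~p3 | ~p5) & (~p3 | p2) & (p4 | p3) & (p4 | ~p5) & (p4 | p2)   — distribute | over &
≡ (~p3 | ~p5) & (~p3 | p2) & (p4 | p3) & (p4 | ~p5) & (p4 | p2)   — simplify

(~p3 | ~p5) & (~p3 | p2) & (p4 | p3) & (p4 | ~p5) & (p4 | p2)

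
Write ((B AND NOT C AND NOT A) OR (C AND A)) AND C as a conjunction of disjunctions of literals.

((B AND NOT C AND NOT A) OR (C AND A)) AND C
⇔ (B OR C) AND (B OR A) AND (NOT C OR C) AND (NOT C OR A) AND (NOT A OR C) AND (NOT A OR A) AND C   [distribute OR over AND]
⇔ (B OR A) AND (NOT C OR A) AND C   [simplify]

(B OR A) AND (NOT C OR A) AND C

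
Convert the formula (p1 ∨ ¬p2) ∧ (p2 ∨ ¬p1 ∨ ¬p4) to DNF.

(p1 ∧ p2) ∨ (p1 ∧ ¬p4) ∨ (¬p2 ∧ ¬p1) ∨ (¬p2 ∧ ¬p4)

(p1 ∨ ¬p2) ∧ (p2 ∨ ¬p1 ∨ ¬p4)
⇔ (p1 ∧ p2) ∨ (p1 ∧ ¬p1) ∨ (p1 ∧ ¬p4) ∨ (¬p2 ∧ p2) ∨ (¬p2 ∧ ¬p1) ∨ (¬p2 ∧ ¬p4)   — distribute ∧ over ∨
⇔ (p1 ∧ p2) ∨ (p1 ∧ ¬p4) ∨ (¬p2 ∧ ¬p1) ∨ (¬p2 ∧ ¬p4)   — simplify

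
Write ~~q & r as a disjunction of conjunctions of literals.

~~q & r
= q & r   [double negation]

q & r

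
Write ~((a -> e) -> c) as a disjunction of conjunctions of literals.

(~a & ~c) | (e & ~c)

~((a -> e) -> c)
= ~(~(a -> e) | c)   [eliminate ->]
= ~(~(~a | e) | c)   [eliminate ->]
= ~~(~a | e) & ~c   [De Morgan]
= (~a | e) & ~c   [double negation]
= (~a & ~c) | (e & ~c)   [distribute & over |]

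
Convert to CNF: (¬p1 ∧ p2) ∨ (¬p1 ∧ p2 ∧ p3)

¬p1 ∧ p2

(¬p1 ∧ p2) ∨ (¬p1 ∧ p2 ∧ p3)
≡ (¬p1 ∨ ¬p1) ∧ (¬p1 ∨ p2) ∧ (¬p1 ∨ p3) ∧ (p2 ∨ ¬p1) ∧ (p2 ∨ p2) ∧ (p2 ∨ p3)   [distribute ∨ over ∧]
≡ ¬p1 ∧ p2   [simplify]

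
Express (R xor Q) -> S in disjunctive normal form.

(~R & ~Q) | (Q & R) | S

(R xor Q) -> S
≡ ~(R xor Q) | S   — eliminate ->
≡ ~((R & ~Q) | (~R & Q)) | S   — expand xor
≡ (~(R & ~Q) & ~(~R & Q)) | S   — De Morgan
≡ ((~R | ~~Q) & ~(~R & Q)) | S   — De Morgan
≡ ((~R | Q) & ~(~R & Q)) | S   — double negation
≡ ((~R | Q) & (~~R | ~Q)) | S   — De Morgan
≡ ((~R | Q) & (R | ~Q)) | S   — double negation
≡ (~R & R) | (~R & ~Q) | (Q & R) | (Q & ~Q) | S   — distribute & over |
≡ (~R & ~Q) | (Q & R) | S   — simplify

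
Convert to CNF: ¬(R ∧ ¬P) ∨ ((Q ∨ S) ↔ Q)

¬R ∨ P ∨ ¬S ∨ Q

¬(R ∧ ¬P) ∨ ((Q ∨ S) ↔ Q)
≡ ¬(R ∧ ¬P) ∨ (((Q ∨ S) → Q) ∧ (Q → (Q ∨ S)))   [eliminate ↔]
≡ ¬(R ∧ ¬P) ∨ ((¬(Q ∨ S) ∨ Q) ∧ (Q → (Q ∨ S)))   [eliminate →]
≡ ¬(R ∧ ¬P) ∨ ((¬(Q ∨ S) ∨ Q) ∧ (¬Q ∨ Q ∨ S))   [eliminate →]
≡ ¬R ∨ ¬¬P ∨ ((¬(Q ∨ S) ∨ Q) ∧ (¬Q ∨ Q ∨ S))   [De Morgan]
≡ ¬R ∨ P ∨ ((¬(Q ∨ S) ∨ Q) ∧ (¬Q ∨ Q ∨ S))   [double negation]
≡ ¬R ∨ P ∨ (((¬Q ∧ ¬S) ∨ Q) ∧ (¬Q ∨ Q ∨ S))   [De Morgan]
≡ (¬R ∨ P ∨ ¬Q ∨ Q) ∧ (¬R ∨ P ∨ ¬S ∨ Q) ∧ (¬R ∨ P ∨ ¬Q ∨ Q ∨ S)   [distribute ∨ over ∧]
≡ ¬R ∨ P ∨ ¬S ∨ Q   [simplify]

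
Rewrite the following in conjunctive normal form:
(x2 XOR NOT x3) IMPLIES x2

(x2 XOR NOT x3) IMPLIES x2
⇔ NOT (x2 XOR NOT x3) OR x2   [eliminate IMPLIES]
⇔ NOT ((x2 OR NOT x3) AND NOT (x2 AND NOT x3)) OR x2   [expand XOR]
⇔ NOT (x2 OR NOT x3) OR NOT NOT (x2 AND NOT x3) OR x2   [De Morgan]
⇔ (NOT x2 AND NOT NOT x3) OR NOT NOT (x2 AND NOT x3) OR x2   [De Morgan]
⇔ (NOT x2 AND x3) OR NOT NOT (x2 AND NOT x3) OR x2   [double negation]
⇔ (NOT x2 AND x3) OR (x2 AND NOT x3) OR x2   [double negation]
⇔ (NOT x2 OR x2 OR x2) AND (NOT x2 OR NOT x3 OR x2) AND (x3 OR x2 OR x2) AND (x3 OR NOT x3 OR x2)   [distribute OR over AND]
⇔ x3 OR x2   [simplify]

x3 OR x2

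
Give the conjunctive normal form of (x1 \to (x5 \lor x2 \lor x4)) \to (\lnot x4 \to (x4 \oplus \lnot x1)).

(x1 \to (x5 \lor x2 \lor x4)) \to (\lnot x4 \to (x4 \oplus \lnot x1))
⇔ \lnot (x1 \to (x5 \lor x2 \lor x4)) \lor (\lnot x4 \to (x4 \oplus \lnot x1))   — eliminate \to
⇔ \lnot (\lnot x1 \lor x5 \lor x2 \lor x4) \lor (\lnot x4 \to (x4 \oplus \lnot x1))   — eliminate \to
⇔ \lnot (\lnot x1 \lor x5 \lor x2 \lor x4) \lor \lnot \lnot x4 \lor (x4 \oplus \lnot x1)   — eliminate \to
⇔ \lnot (\lnot x1 \lor x5 \lor x2 \lor x4) \lor \lnot \lnot x4 \lor ((x4 \lor \lnot x1) \land \lnot (x4 \land \lnot x1))   — expand \oplus
⇔ (\lnot \lnot x1 \land \lnot x5 \land \lnot x2 \land \lnot x4) \lor \lnot \lnot x4 \lor ((x4 \lor \lnot x1) \land \lnot (x4 \land \lnot x1))   — De Morgan
⇔ (x1 \land \lnot x5 \land \lnot x2 \land \lnot x4) \lor \lnot \lnot x4 \lor ((x4 \lor \lnot x1) \land \lnot (x4 \land \lnot x1))   — double negation
⇔ (x1 \land \lnot x5 \land \lnot x2 \land \lnot x4) \lor x4 \lor ((x4 \lor \lnot x1) \land \lnot (x4 \land \lnot x1))   — double negation
⇔ (x1 \land \lnot x5 \land \lnot x2 \land \lnot x4) \lor x4 \lor ((x4 \lor \lnot x1) \land (\lnot x4 \lor \lnot \lnot x1))   — De Morgan
⇔ (x1 \land \lnot x5 \land \lnot x2 \land \lnot x4) \lor x4 \lor ((x4 \lor \lnot x1) \land (\lnot x4 \lor x1))   — double negation
⇔ (x1 \lor x4 \lor x4 \lor \lnot x1) \land (x1 \lor x4 \lor \lnot x4 \lor x1) \land (\lnot x5 \lor x4 \lor x4 \lor \lnot x1) \land (\lnot x5 \lor x4 \lor \lnot x4 \lor x1) \land (\lnot x2 \lor x4 \lor x4 \lor \lnot x1) \land (\lnot x2 \lor x4 \lor \lnot x4 \lor x1) \land (\lnot x4 \lor x4 \lor x4 \lor \lnot x1) \land (\lnot x4 \lor x4 \lor \lnot x4 \lor x1)   — distribute \lor over \land
⇔ (\lnot x5 \lor x4 \lor \lnot x1) \land (\lnot x2 \lor x4 \lor \lnot x1)   — simplify

(\lnot x5 \lor x4 \lor \lnot x1) \land (\lnot x2 \lor x4 \lor \lnot x1)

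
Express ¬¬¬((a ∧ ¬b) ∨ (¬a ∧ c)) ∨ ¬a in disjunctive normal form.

¬¬¬((a ∧ ¬b) ∨ (¬a ∧ c)) ∨ ¬a
≡ ¬((a ∧ ¬b) ∨ (¬a ∧ c)) ∨ ¬a   [double negation]
≡ (¬(a ∧ ¬b) ∧ ¬(¬a ∧ c)) ∨ ¬a   [De Morgan]
≡ ((¬a ∨ ¬¬b) ∧ ¬(¬a ∧ c)) ∨ ¬a   [De Morgan]
≡ ((¬a ∨ b) ∧ ¬(¬a ∧ c)) ∨ ¬a   [double negation]
≡ ((¬a ∨ b) ∧ (¬¬a ∨ ¬c)) ∨ ¬a   [De Morgan]
≡ ((¬a ∨ b) ∧ (a ∨ ¬c)) ∨ ¬a   [double negation]
≡ (¬a ∧ a) ∨ (¬a ∧ ¬c) ∨ (b ∧ a) ∨ (b ∧ ¬c) ∨ ¬a   [distribute ∧ over ∨]
≡ (b ∧ a) ∨ (b ∧ ¬c) ∨ ¬a   [simplify]

(b ∧ a) ∨ (b ∧ ¬c) ∨ ¬a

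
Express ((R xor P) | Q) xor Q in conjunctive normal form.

(R | P | Q) & (~R | ~P | Q) & ~Q

((R xor P) | Q) xor Q
⇔ ((R xor P) | Q | Q) & ~(((R xor P) | Q) & Q)   (expand xor)
⇔ (((R | P) & ~(R & P)) | Q | Q) & ~(((R xor P) | Q) & Q)   (expand xor)
⇔ (((R | P) & ~(R & P)) | Q | Q) & ~((((R | P) & ~(R & P)) | Q) & Q)   (expand xor)
⇔ (((R | P) & (~R | ~P)) | Q | Q) & ~((((R | P) & ~(R & P)) | Q) & Q)   (De Morgan)
⇔ (((R | P) & (~R | ~P)) | Q | Q) & (~(((R | P) & ~(R & P)) | Q) | ~Q)   (De Morgan)
⇔ (((R | P) & (~R | ~P)) | Q | Q) & ((~((R | P) & ~(R & P)) & ~Q) | ~Q)   (De Morgan)
⇔ (((R | P) & (~R | ~P)) | Q | Q) & (((~(R | P) | ~~(R & P)) & ~Q) | ~Q)   (De Morgan)
⇔ (((R | P) & (~R | ~P)) | Q | Q) & ((((~R & ~P) | ~~(R & P)) & ~Q) | ~Q)   (De Morgan)
⇔ (((R | P) & (~R | ~P)) | Q | Q) & ((((~R & ~P) | (R & P)) & ~Q) | ~Q)   (double negation)
⇔ (R | P | Q | Q) & (~R | ~P | Q | Q) & (~R | R | ~Q) & (~R | P | ~Q) & (~P | R | ~Q) & (~P | P | ~Q) & (~Q | ~Q)   (distribute | over &)
⇔ (R | P | Q) & (~R | ~P | Q) & ~Q   (simplify)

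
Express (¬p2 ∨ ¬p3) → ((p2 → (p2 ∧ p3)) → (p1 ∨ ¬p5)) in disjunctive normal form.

(¬p2 ∨ ¬p3) → ((p2 → (p2 ∧ p3)) → (p1 ∨ ¬p5))
⇔ ¬(¬p2 ∨ ¬p3) ∨ ((p2 → (p2 ∧ p3)) → (p1 ∨ ¬p5))   [eliminate →]
⇔ ¬(¬p2 ∨ ¬p3) ∨ ¬(p2 → (p2 ∧ p3)) ∨ p1 ∨ ¬p5   [eliminate →]
⇔ ¬(¬p2 ∨ ¬p3) ∨ ¬(¬p2 ∨ (p2 ∧ p3)) ∨ p1 ∨ ¬p5   [eliminate →]
⇔ (¬¬p2 ∧ ¬¬p3) ∨ ¬(¬p2 ∨ (p2 ∧ p3)) ∨ p1 ∨ ¬p5   [De Morgan]
⇔ (p2 ∧ ¬¬p3) ∨ ¬(¬p2 ∨ (p2 ∧ p3)) ∨ p1 ∨ ¬p5   [double negation]
⇔ (p2 ∧ p3) ∨ ¬(¬p2 ∨ (p2 ∧ p3)) ∨ p1 ∨ ¬p5   [double negation]
⇔ (p2 ∧ p3) ∨ (¬¬p2 ∧ ¬(p2 ∧ p3)) ∨ p1 ∨ ¬p5   [De Morgan]
⇔ (p2 ∧ p3) ∨ (p2 ∧ ¬(p2 ∧ p3)) ∨ p1 ∨ ¬p5   [double negation]
⇔ (p2 ∧ p3) ∨ (p2 ∧ (¬p2 ∨ ¬p3)) ∨ p1 ∨ ¬p5   [De Morgan]
⇔ (p2 ∧ p3) ∨ (p2 ∧ ¬p2) ∨ (p2 ∧ ¬p3) ∨ p1 ∨ ¬p5   [distribute ∧ over ∨]
⇔ (p2 ∧ p3) ∨ (p2 ∧ ¬p3) ∨ p1 ∨ ¬p5   [simplify]

(p2 ∧ p3) ∨ (p2 ∧ ¬p3) ∨ p1 ∨ ¬p5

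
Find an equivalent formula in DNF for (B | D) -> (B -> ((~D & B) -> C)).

(B | D) -> (B -> ((~D & B) -> C))
≡ ~(B | D) | (B -> ((~D & B) -> C))   — eliminate ->
≡ ~(B | D) | ~B | ((~D & B) -> C)   — eliminate ->
≡ ~(B | D) | ~B | ~(~D & B) | C   — eliminate ->
≡ (~B & ~D) | ~B | ~(~D & B) | C   — De Morgan
≡ (~B & ~D) | ~B | ~~D | ~B | C   — De Morgan
≡ (~B & ~D) | ~B | D | ~B | C   — double negation
≡ ~B | D | C   — simplify

~B | D | C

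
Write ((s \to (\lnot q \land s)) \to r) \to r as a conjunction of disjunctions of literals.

\lnot s \lor \lnot q \lor r

((s \to (\lnot q \land s)) \to r) \to r
≡ \lnot ((s \to (\lnot q \land s)) \to r) \lor r
≡ \lnot (\lnot (s \to (\lnot q \land s)) \lor r) \lor r
≡ \lnot (\lnot (\lnot s \lor (\lnot q \land s)) \lor r) \lor r
≡ (\lnot \lnot (\lnot s \lor (\lnot q \land s)) \land \lnot r) \lor r
≡ ((\lnot s \lor (\lnot q \land s)) \land \lnot r) \lor r
≡ (\lnot s \lor \lnot q \lor r) \land (\lnot s \lor s \lor r) \land (\lnot r \lor r)
≡ \lnot s \lor \lnot q \lor r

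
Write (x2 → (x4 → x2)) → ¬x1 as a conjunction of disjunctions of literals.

(x2 → (x4 → x2)) → ¬x1
= ¬(x2 → (x4 → x2)) ∨ ¬x1   [eliminate →]
= ¬(¬x2 ∨ (x4 → x2)) ∨ ¬x1   [eliminate →]
= ¬(¬x2 ∨ ¬x4 ∨ x2) ∨ ¬x1   [eliminate →]
= (¬¬x2 ∧ ¬¬x4 ∧ ¬x2) ∨ ¬x1   [De Morgan]
= (x2 ∧ ¬¬x4 ∧ ¬x2) ∨ ¬x1   [double negation]
= (x2 ∧ x4 ∧ ¬x2) ∨ ¬x1   [double negation]
= (x2 ∨ ¬x1) ∧ (x4 ∨ ¬x1) ∧ (¬x2 ∨ ¬x1)   [distribute ∨ over ∧]

(x2 ∨ ¬x1) ∧ (x4 ∨ ¬x1) ∧ (¬x2 ∨ ¬x1)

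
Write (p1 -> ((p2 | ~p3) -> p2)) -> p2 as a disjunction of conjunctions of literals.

(p1 -> ((p2 | ~p3) -> p2)) -> p2
⇔ ~(p1 -> ((p2 | ~p3) -> p2)) | p2   [eliminate ->]
⇔ ~(~p1 | ((p2 | ~p3) -> p2)) | p2   [eliminate ->]
⇔ ~(~p1 | ~(p2 | ~p3) | p2) | p2   [eliminate ->]
⇔ (~~p1 & ~~(p2 | ~p3) & ~p2) | p2   [De Morgan]
⇔ (p1 & ~~(p2 | ~p3) & ~p2) | p2   [double negation]
⇔ (p1 & (p2 | ~p3) & ~p2) | p2   [double negation]
⇔ (p1 & p2 & ~p2) | (p1 & ~p3 & ~p2) | p2   [distribute & over |]
⇔ (p1 & ~p3 & ~p2) | p2   [simplify]

(p1 & ~p3 & ~p2) | p2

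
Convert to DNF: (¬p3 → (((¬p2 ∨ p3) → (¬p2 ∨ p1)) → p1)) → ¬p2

(¬p3 ∧ p2 ∧ ¬p1) ∨ ¬p2

(¬p3 → (((¬p2 ∨ p3) → (¬p2 ∨ p1)) → p1)) → ¬p2
= ¬(¬p3 → (((¬p2 ∨ p3) → (¬p2 ∨ p1)) → p1)) ∨ ¬p2   [eliminate →]
= ¬(¬¬p3 ∨ (((¬p2 ∨ p3) → (¬p2 ∨ p1)) → p1)) ∨ ¬p2   [eliminate →]
= ¬(¬¬p3 ∨ ¬((¬p2 ∨ p3) → (¬p2 ∨ p1)) ∨ p1) ∨ ¬p2   [eliminate →]
= ¬(¬¬p3 ∨ ¬(¬(¬p2 ∨ p3) ∨ ¬p2 ∨ p1) ∨ p1) ∨ ¬p2   [eliminate →]
= (¬¬¬p3 ∧ ¬¬(¬(¬p2 ∨ p3) ∨ ¬p2 ∨ p1) ∧ ¬p1) ∨ ¬p2   [De Morgan]
= (¬p3 ∧ ¬¬(¬(¬p2 ∨ p3) ∨ ¬p2 ∨ p1) ∧ ¬p1) ∨ ¬p2   [double negation]
= (¬p3 ∧ (¬(¬p2 ∨ p3) ∨ ¬p2 ∨ p1) ∧ ¬p1) ∨ ¬p2   [double negation]
= (¬p3 ∧ ((¬¬p2 ∧ ¬p3) ∨ ¬p2 ∨ p1) ∧ ¬p1) ∨ ¬p2   [De Morgan]
= (¬p3 ∧ ((p2 ∧ ¬p3) ∨ ¬p2 ∨ p1) ∧ ¬p1) ∨ ¬p2   [double negation]
= (¬p3 ∧ p2 ∧ ¬p3 ∧ ¬p1) ∨ (¬p3 ∧ ¬p2 ∧ ¬p1) ∨ (¬p3 ∧ p1 ∧ ¬p1) ∨ ¬p2   [distribute ∧ over ∨]
= (¬p3 ∧ p2 ∧ ¬p1) ∨ ¬p2   [simplify]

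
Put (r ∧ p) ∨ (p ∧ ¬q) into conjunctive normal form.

(r ∧ p) ∨ (p ∧ ¬q)
= (r ∨ p) ∧ (r ∨ ¬q) ∧ (p ∨ p) ∧ (p ∨ ¬q)   [distribute ∨ over ∧]
= (r ∨ ¬q) ∧ p   [simplify]

(r ∨ ¬q) ∧ p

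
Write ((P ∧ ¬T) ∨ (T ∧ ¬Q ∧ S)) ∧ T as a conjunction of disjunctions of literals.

((P ∧ ¬T) ∨ (T ∧ ¬Q ∧ S)) ∧ T
⇔ (P ∨ T) ∧ (P ∨ ¬Q) ∧ (P ∨ S) ∧ (¬T ∨ T) ∧ (¬T ∨ ¬Q) ∧ (¬T ∨ S) ∧ T   — distribute ∨ over ∧
⇔ (P ∨ ¬Q) ∧ (P ∨ S) ∧ (¬T ∨ ¬Q) ∧ (¬T ∨ S) ∧ T   — simplify

(P ∨ ¬Q) ∧ (P ∨ S) ∧ (¬T ∨ ¬Q) ∧ (¬T ∨ S) ∧ T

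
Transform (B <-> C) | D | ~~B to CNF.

~C | B | D

(B <-> C) | D | ~~B
= ((B -> C) & (C -> B)) | D | ~~B   [eliminate <->]
= ((~B | C) & (C -> B)) | D | ~~B   [eliminate ->]
= ((~B | C) & (~C | B)) | D | ~~B   [eliminate ->]
= ((~B | C) & (~C | B)) | D | B   [double negation]
= (~B | C | D | B) & (~C | B | D | B)   [distribute | over &]
= ~C | B | D   [simplify]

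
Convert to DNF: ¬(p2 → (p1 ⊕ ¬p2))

¬(p2 → (p1 ⊕ ¬p2))
≡ ¬(¬p2 ∨ (p1 ⊕ ¬p2))   [eliminate →]
≡ ¬(¬p2 ∨ (p1 ∧ ¬¬p2) ∨ (¬p1 ∧ ¬p2))   [expand ⊕]
≡ ¬¬p2 ∧ ¬(p1 ∧ ¬¬p2) ∧ ¬(¬p1 ∧ ¬p2)   [De Morgan]
≡ p2 ∧ ¬(p1 ∧ ¬¬p2) ∧ ¬(¬p1 ∧ ¬p2)   [double negation]
≡ p2 ∧ (¬p1 ∨ ¬¬¬p2) ∧ ¬(¬p1 ∧ ¬p2)   [De Morgan]
≡ p2 ∧ (¬p1 ∨ ¬p2) ∧ ¬(¬p1 ∧ ¬p2)   [double negation]
≡ p2 ∧ (¬p1 ∨ ¬p2) ∧ (¬¬p1 ∨ ¬¬p2)   [De Morgan]
≡ p2 ∧ (¬p1 ∨ ¬p2) ∧ (p1 ∨ ¬¬p2)   [double negation]
≡ p2 ∧ (¬p1 ∨ ¬p2) ∧ (p1 ∨ p2)   [double negation]
≡ (p2 ∧ ¬p1 ∧ p1) ∨ (p2 ∧ ¬p1 ∧ p2) ∨ (p2 ∧ ¬p2 ∧ p1) ∨ (p2 ∧ ¬p2 ∧ p2)   [distribute ∧ over ∨]
≡ p2 ∧ ¬p1   [simplify]

p2 ∧ ¬p1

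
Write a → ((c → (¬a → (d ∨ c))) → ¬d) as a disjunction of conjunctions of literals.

¬a ∨ ¬d

a → ((c → (¬a → (d ∨ c))) → ¬d)
≡ ¬a ∨ ((c → (¬a → (d ∨ c))) → ¬d)
≡ ¬a ∨ ¬(c → (¬a → (d ∨ c))) ∨ ¬d
≡ ¬a ∨ ¬(¬c ∨ (¬a → (d ∨ c))) ∨ ¬d
≡ ¬a ∨ ¬(¬c ∨ ¬¬a ∨ d ∨ c) ∨ ¬d
≡ ¬a ∨ (¬¬c ∧ ¬¬¬a ∧ ¬d ∧ ¬c) ∨ ¬d
≡ ¬a ∨ (c ∧ ¬¬¬a ∧ ¬d ∧ ¬c) ∨ ¬d
≡ ¬a ∨ (c ∧ ¬a ∧ ¬d ∧ ¬c) ∨ ¬d
≡ ¬a ∨ ¬d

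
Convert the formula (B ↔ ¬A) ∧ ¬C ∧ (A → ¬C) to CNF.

(¬B ∨ ¬A) ∧ (A ∨ B) ∧ ¬C

(B ↔ ¬A) ∧ ¬C ∧ (A → ¬C)
≡ (B → ¬A) ∧ (¬A → B) ∧ ¬C ∧ (A → ¬C)   [eliminate ↔]
≡ (¬B ∨ ¬A) ∧ (¬A → B) ∧ ¬C ∧ (A → ¬C)   [eliminate →]
≡ (¬B ∨ ¬A) ∧ (¬¬A ∨ B) ∧ ¬C ∧ (A → ¬C)   [eliminate →]
≡ (¬B ∨ ¬A) ∧ (¬¬A ∨ B) ∧ ¬C ∧ (¬A ∨ ¬C)   [eliminate →]
≡ (¬B ∨ ¬A) ∧ (A ∨ B) ∧ ¬C ∧ (¬A ∨ ¬C)   [double negation]
≡ (¬B ∨ ¬A) ∧ (A ∨ B) ∧ ¬C   [simplify]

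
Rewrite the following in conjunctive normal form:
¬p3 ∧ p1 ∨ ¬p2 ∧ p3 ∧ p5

(¬p3 ∨ ¬p2) ∧ (¬p3 ∨ p5) ∧ (p1 ∨ ¬p2) ∧ (p1 ∨ p3) ∧ (p1 ∨ p5)

¬p3 ∧ p1 ∨ ¬p2 ∧ p3 ∧ p5
≡ (¬p3 ∨ ¬p2) ∧ (¬p3 ∨ p3) ∧ (¬p3 ∨ p5) ∧ (p1 ∨ ¬p2) ∧ (p1 ∨ p3) ∧ (p1 ∨ p5)   — distribute ∨ over ∧
≡ (¬p3 ∨ ¬p2) ∧ (¬p3 ∨ p5) ∧ (p1 ∨ ¬p2) ∧ (p1 ∨ p3) ∧ (p1 ∨ p5)   — simplify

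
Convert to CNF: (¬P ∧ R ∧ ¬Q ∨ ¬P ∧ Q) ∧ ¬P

¬P ∧ (R ∨ Q)

(¬P ∧ R ∧ ¬Q ∨ ¬P ∧ Q) ∧ ¬P
≡ (¬P ∨ ¬P) ∧ (¬P ∨ Q) ∧ (R ∨ ¬P) ∧ (R ∨ Q) ∧ (¬Q ∨ ¬P) ∧ (¬Q ∨ Q) ∧ ¬P   [distribute ∨ over ∧]
≡ ¬P ∧ (R ∨ Q)   [simplify]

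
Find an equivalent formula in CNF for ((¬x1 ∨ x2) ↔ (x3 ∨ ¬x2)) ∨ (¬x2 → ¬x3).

((¬x1 ∨ x2) ↔ (x3 ∨ ¬x2)) ∨ (¬x2 → ¬x3)
≡ (((¬x1 ∨ x2) → (x3 ∨ ¬x2)) ∧ ((x3 ∨ ¬x2) → (¬x1 ∨ x2))) ∨ (¬x2 → ¬x3)
≡ ((¬(¬x1 ∨ x2) ∨ x3 ∨ ¬x2) ∧ ((x3 ∨ ¬x2) → (¬x1 ∨ x2))) ∨ (¬x2 → ¬x3)
≡ ((¬(¬x1 ∨ x2) ∨ x3 ∨ ¬x2) ∧ (¬(x3 ∨ ¬x2) ∨ ¬x1 ∨ x2)) ∨ (¬x2 → ¬x3)
≡ ((¬(¬x1 ∨ x2) ∨ x3 ∨ ¬x2) ∧ (¬(x3 ∨ ¬x2) ∨ ¬x1 ∨ x2)) ∨ ¬¬x2 ∨ ¬x3
≡ (((¬¬x1 ∧ ¬x2) ∨ x3 ∨ ¬x2) ∧ (¬(x3 ∨ ¬x2) ∨ ¬x1 ∨ x2)) ∨ ¬¬x2 ∨ ¬x3
≡ (((x1 ∧ ¬x2) ∨ x3 ∨ ¬x2) ∧ (¬(x3 ∨ ¬x2) ∨ ¬x1 ∨ x2)) ∨ ¬¬x2 ∨ ¬x3
≡ (((x1 ∧ ¬x2) ∨ x3 ∨ ¬x2) ∧ ((¬x3 ∧ ¬¬x2) ∨ ¬x1 ∨ x2)) ∨ ¬¬x2 ∨ ¬x3
≡ (((x1 ∧ ¬x2) ∨ x3 ∨ ¬x2) ∧ ((¬x3 ∧ x2) ∨ ¬x1 ∨ x2)) ∨ ¬¬x2 ∨ ¬x3
≡ (((x1 ∧ ¬x2) ∨ x3 ∨ ¬x2) ∧ ((¬x3 ∧ x2) ∨ ¬x1 ∨ x2)) ∨ x2 ∨ ¬x3
≡ (x1 ∨ x3 ∨ ¬x2 ∨ x2 ∨ ¬x3) ∧ (¬x2 ∨ x3 ∨ ¬x2 ∨ x2 ∨ ¬x3) ∧ (¬x3 ∨ ¬x1 ∨ x2 ∨ x2 ∨ ¬x3) ∧ (x2 ∨ ¬x1 ∨ x2 ∨ x2 ∨ ¬x3)
≡ ¬x3 ∨ ¬x1 ∨ x2

¬x3 ∨ ¬x1 ∨ x2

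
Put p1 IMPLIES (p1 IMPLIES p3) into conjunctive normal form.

NOT p1 OR p3

p1 IMPLIES (p1 IMPLIES p3)
= NOT p1 OR (p1 IMPLIES p3)   [eliminate IMPLIES]
= NOT p1 OR NOT p1 OR p3   [eliminate IMPLIES]
= NOT p1 OR p3   [simplify]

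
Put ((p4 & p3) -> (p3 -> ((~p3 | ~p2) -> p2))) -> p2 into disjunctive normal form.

(p4 & p3 & ~p2) | p2

((p4 & p3) -> (p3 -> ((~p3 | ~p2) -> p2))) -> p2
= ~((p4 & p3) -> (p3 -> ((~p3 | ~p2) -> p2))) | p2   [eliminate ->]
= ~(~(p4 & p3) | (p3 -> ((~p3 | ~p2) -> p2))) | p2   [eliminate ->]
= ~(~(p4 & p3) | ~p3 | ((~p3 | ~p2) -> p2)) | p2   [eliminate ->]
= ~(~(p4 & p3) | ~p3 | ~(~p3 | ~p2) | p2) | p2   [eliminate ->]
= (~~(p4 & p3) & ~~p3 & ~~(~p3 | ~p2) & ~p2) | p2   [De Morgan]
= (p4 & p3 & ~~p3 & ~~(~p3 | ~p2) & ~p2) | p2   [double negation]
= (p4 & p3 & p3 & ~~(~p3 | ~p2) & ~p2) | p2   [double negation]
= (p4 & p3 & p3 & (~p3 | ~p2) & ~p2) | p2   [double negation]
= (p4 & p3 & p3 & ~p3 & ~p2) | (p4 & p3 & p3 & ~p2 & ~p2) | p2   [distribute & over |]
= (p4 & p3 & ~p2) | p2   [simplify]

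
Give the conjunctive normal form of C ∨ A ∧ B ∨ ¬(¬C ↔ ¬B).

C ∨ B

C ∨ A ∧ B ∨ ¬(¬C ↔ ¬B)
⇔ C ∨ A ∧ B ∨ ¬((¬C → ¬B) ∧ (¬B → ¬C))   (eliminate ↔)
⇔ C ∨ A ∧ B ∨ ¬((¬¬C ∨ ¬B) ∧ (¬B → ¬C))   (eliminate →)
⇔ C ∨ A ∧ B ∨ ¬((¬¬C ∨ ¬B) ∧ (¬¬B ∨ ¬C))   (eliminate →)
⇔ C ∨ A ∧ B ∨ ¬(¬¬C ∨ ¬B) ∨ ¬(¬¬B ∨ ¬C)   (De Morgan)
⇔ C ∨ A ∧ B ∨ ¬¬¬C ∧ ¬¬B ∨ ¬(¬¬B ∨ ¬C)   (De Morgan)
⇔ C ∨ A ∧ B ∨ ¬C ∧ ¬¬B ∨ ¬(¬¬B ∨ ¬C)   (double negation)
⇔ C ∨ A ∧ B ∨ ¬C ∧ B ∨ ¬(¬¬B ∨ ¬C)   (double negation)
⇔ C ∨ A ∧ B ∨ ¬C ∧ B ∨ ¬¬¬B ∧ ¬¬C   (De Morgan)
⇔ C ∨ A ∧ B ∨ ¬C ∧ B ∨ ¬B ∧ ¬¬C   (double negation)
⇔ C ∨ A ∧ B ∨ ¬C ∧ B ∨ ¬B ∧ C   (double negation)
⇔ (C ∨ A ∨ ¬C ∨ ¬B) ∧ (C ∨ A ∨ ¬C ∨ C) ∧ (C ∨ A ∨ B ∨ ¬B) ∧ (C ∨ A ∨ B ∨ C) ∧ (C ∨ B ∨ ¬C ∨ ¬B) ∧ (C ∨ B ∨ ¬C ∨ C) ∧ (C ∨ B ∨ B ∨ ¬B) ∧ (C ∨ B ∨ B ∨ C)   (distribute ∨ over ∧)
⇔ C ∨ B   (simplify)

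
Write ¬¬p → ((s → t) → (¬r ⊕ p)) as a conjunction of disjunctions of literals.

¬¬p → ((s → t) → (¬r ⊕ p))
⇔ ¬¬¬p ∨ ((s → t) → (¬r ⊕ p))
⇔ ¬¬¬p ∨ ¬(s → t) ∨ (¬r ⊕ p)
⇔ ¬¬¬p ∨ ¬(¬s ∨ t) ∨ (¬r ⊕ p)
⇔ ¬¬¬p ∨ ¬(¬s ∨ t) ∨ ((¬r ∨ p) ∧ ¬(¬r ∧ p))
⇔ ¬p ∨ ¬(¬s ∨ t) ∨ ((¬r ∨ p) ∧ ¬(¬r ∧ p))
⇔ ¬p ∨ (¬¬s ∧ ¬t) ∨ ((¬r ∨ p) ∧ ¬(¬r ∧ p))
⇔ ¬p ∨ (s ∧ ¬t) ∨ ((¬r ∨ p) ∧ ¬(¬r ∧ p))
⇔ ¬p ∨ (s ∧ ¬t) ∨ ((¬r ∨ p) ∧ (¬¬r ∨ ¬p))
⇔ ¬p ∨ (s ∧ ¬t) ∨ ((¬r ∨ p) ∧ (r ∨ ¬p))
⇔ (¬p ∨ s ∨ ¬r ∨ p) ∧ (¬p ∨ s ∨ r ∨ ¬p) ∧ (¬p ∨ ¬t ∨ ¬r ∨ p) ∧ (¬p ∨ ¬t ∨ r ∨ ¬p)
⇔ (¬p ∨ s ∨ r) ∧ (¬p ∨ ¬t ∨ r)

(¬p ∨ s ∨ r) ∧ (¬p ∨ ¬t ∨ r)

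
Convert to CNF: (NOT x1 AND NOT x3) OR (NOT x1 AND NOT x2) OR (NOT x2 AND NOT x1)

(NOT x1 AND NOT x3) OR (NOT x1 AND NOT x2) OR (NOT x2 AND NOT x1)
= (NOT x1 OR NOT x1 OR NOT x2) AND (NOT x1 OR NOT x1 OR NOT x1) AND (NOT x1 OR NOT x2 OR NOT x2) AND (NOT x1 OR NOT x2 OR NOT x1) AND (NOT x3 OR NOT x1 OR NOT x2) AND (NOT x3 OR NOT x1 OR NOT x1) AND (NOT x3 OR NOT x2 OR NOT x2) AND (NOT x3 OR NOT x2 OR NOT x1)   [distribute OR over AND]
= NOT x1 AND (NOT x3 OR NOT x2)   [simplify]

NOT x1 AND (NOT x3 OR NOT x2)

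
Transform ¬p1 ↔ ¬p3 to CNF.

(p1 ∨ ¬p3) ∧ (p3 ∨ ¬p1)

¬p1 ↔ ¬p3
= (¬p1 → ¬p3) ∧ (¬p3 → ¬p1)   (eliminate ↔)
= (¬¬p1 ∨ ¬p3) ∧ (¬p3 → ¬p1)   (eliminate →)
= (¬¬p1 ∨ ¬p3) ∧ (¬¬p3 ∨ ¬p1)   (eliminate →)
= (p1 ∨ ¬p3) ∧ (¬¬p3 ∨ ¬p1)   (double negation)
= (p1 ∨ ¬p3) ∧ (p3 ∨ ¬p1)   (double negation)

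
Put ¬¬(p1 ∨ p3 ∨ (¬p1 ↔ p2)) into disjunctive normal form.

p1 ∨ p3 ∨ (p2 ∧ ¬p1)

¬¬(p1 ∨ p3 ∨ (¬p1 ↔ p2))
≡ ¬¬(p1 ∨ p3 ∨ ((¬p1 → p2) ∧ (p2 → ¬p1)))   [eliminate ↔]
≡ ¬¬(p1 ∨ p3 ∨ ((¬¬p1 ∨ p2) ∧ (p2 → ¬p1)))   [eliminate →]
≡ ¬¬(p1 ∨ p3 ∨ ((¬¬p1 ∨ p2) ∧ (¬p2 ∨ ¬p1)))   [eliminate →]
≡ p1 ∨ p3 ∨ ((¬¬p1 ∨ p2) ∧ (¬p2 ∨ ¬p1))   [double negation]
≡ p1 ∨ p3 ∨ ((p1 ∨ p2) ∧ (¬p2 ∨ ¬p1))   [double negation]
≡ p1 ∨ p3 ∨ (p1 ∧ ¬p2) ∨ (p1 ∧ ¬p1) ∨ (p2 ∧ ¬p2) ∨ (p2 ∧ ¬p1)   [distribute ∧ over ∨]
≡ p1 ∨ p3 ∨ (p2 ∧ ¬p1)   [simplify]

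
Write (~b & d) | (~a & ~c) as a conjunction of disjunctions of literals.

(~b & d) | (~a & ~c)
≡ (~b | ~a) & (~b | ~c) & (d | ~a) & (d | ~c)   [distribute | over &]

(~b | ~a) & (~b | ~c) & (d | ~a) & (d | ~c)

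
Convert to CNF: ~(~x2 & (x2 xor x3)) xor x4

(x2 | ~x3 | x4) & (~x2 | ~x4) & (x2 | x3 | ~x4)

~(~x2 & (x2 xor x3)) xor x4
≡ (~(~x2 & (x2 xor x3)) | x4) & ~(~(~x2 & (x2 xor x3)) & x4)   [expand xor]
≡ (~(~x2 & (x2 | x3) & ~(x2 & x3)) | x4) & ~(~(~x2 & (x2 xor x3)) & x4)   [expand xor]
≡ (~(~x2 & (x2 | x3) & ~(x2 & x3)) | x4) & ~(~(~x2 & (x2 | x3) & ~(x2 & x3)) & x4)   [expand xor]
≡ (~~x2 | ~(x2 | x3) | ~~(x2 & x3) | x4) & ~(~(~x2 & (x2 | x3) & ~(x2 & x3)) & x4)   [De Morgan]
≡ (x2 | ~(x2 | x3) | ~~(x2 & x3) | x4) & ~(~(~x2 & (x2 | x3) & ~(x2 & x3)) & x4)   [double negation]
≡ (x2 | (~x2 & ~x3) | ~~(x2 & x3) | x4) & ~(~(~x2 & (x2 | x3) & ~(x2 & x3)) & x4)   [De Morgan]
≡ (x2 | (~x2 & ~x3) | (x2 & x3) | x4) & ~(~(~x2 & (x2 | x3) & ~(x2 & x3)) & x4)   [double negation]
≡ (x2 | (~x2 & ~x3) | (x2 & x3) | x4) & (~~(~x2 & (x2 | x3) & ~(x2 & x3)) | ~x4)   [De Morgan]
≡ (x2 | (~x2 & ~x3) | (x2 & x3) | x4) & ((~x2 & (x2 | x3) & ~(x2 & x3)) | ~x4)   [double negation]
≡ (x2 | (~x2 & ~x3) | (x2 & x3) | x4) & ((~x2 & (x2 | x3) & (~x2 | ~x3)) | ~x4)   [De Morgan]
≡ (x2 | ~x2 | x2 | x4) & (x2 | ~x2 | x3 | x4) & (x2 | ~x3 | x2 | x4) & (x2 | ~x3 | x3 | x4) & (~x2 | ~x4) & (x2 | x3 | ~x4) & (~x2 | ~x3 | ~x4)   [distribute | over &]
≡ (x2 | ~x3 | x4) & (~x2 | ~x4) & (x2 | x3 | ~x4)   [simplify]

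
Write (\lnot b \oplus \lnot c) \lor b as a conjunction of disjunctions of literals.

b \lor c

(\lnot b \oplus \lnot c) \lor b
= ((\lnot b \lor \lnot c) \land \lnot (\lnot b \land \lnot c)) \lor b   [expand \oplus]
= ((\lnot b \lor \lnot c) \land (\lnot \lnot b \lor \lnot \lnot c)) \lor b   [De Morgan]
= ((\lnot b \lor \lnot c) \land (b \lor \lnot \lnot c)) \lor b   [double negation]
= ((\lnot b \lor \lnot c) \land (b \lor c)) \lor b   [double negation]
= (\lnot b \lor \lnot c \lor b) \land (b \lor c \lor b)   [distribute \lor over \land]
= b \lor c   [simplify]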